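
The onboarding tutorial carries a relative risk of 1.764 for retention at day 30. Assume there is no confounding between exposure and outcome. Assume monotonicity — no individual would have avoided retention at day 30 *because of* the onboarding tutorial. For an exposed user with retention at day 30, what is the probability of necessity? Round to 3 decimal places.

Under exogeneity and monotonicity, PN = (RR − 1) / RR = 1 − 1/RR.
PN = (1.764 − 1) / 1.764 = 0.764 / 1.764 ≈ 0.4331

PN ≈ 0.433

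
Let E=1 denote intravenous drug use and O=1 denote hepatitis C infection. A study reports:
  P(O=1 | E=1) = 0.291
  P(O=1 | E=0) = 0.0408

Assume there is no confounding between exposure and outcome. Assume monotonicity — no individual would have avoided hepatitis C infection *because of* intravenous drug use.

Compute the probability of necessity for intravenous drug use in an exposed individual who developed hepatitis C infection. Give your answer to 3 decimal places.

PN ≈ 0.860

Let p₁ = 0.291, p₀ = 0.0408.
Under exogeneity and monotonicity, PN = (p₁ − p₀) / p₁.
PN = (0.291 − 0.0408) / 0.291 = 0.2502 / 0.291 ≈ 0.8598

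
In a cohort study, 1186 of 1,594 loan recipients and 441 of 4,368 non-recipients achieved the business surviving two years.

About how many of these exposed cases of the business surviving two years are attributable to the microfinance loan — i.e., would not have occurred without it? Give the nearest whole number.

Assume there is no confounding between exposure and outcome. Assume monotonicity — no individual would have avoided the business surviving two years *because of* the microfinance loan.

p₁ = P(outcome | exposed) = 1186/1594 = 0.74404
p₀ = P(outcome | unexposed) = 441/4368 = 0.10096
PN = (p₁ − p₀)/p₁ = (0.74404 − 0.10096) / 0.74404 ≈ 0.86431.
Attributable cases ≈ PN × (exposed cases) = 0.86431 × 1186 ≈ 1025.07.

about 1025 cases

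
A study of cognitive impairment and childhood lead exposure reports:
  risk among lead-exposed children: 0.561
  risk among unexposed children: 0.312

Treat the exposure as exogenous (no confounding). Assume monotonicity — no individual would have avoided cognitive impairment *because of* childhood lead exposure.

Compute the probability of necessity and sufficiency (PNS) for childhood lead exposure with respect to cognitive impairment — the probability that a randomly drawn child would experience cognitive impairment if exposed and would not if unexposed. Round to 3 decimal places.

Let p₁ = 0.561, p₀ = 0.312.
Under exogeneity and monotonicity, PNS = p₁ − p₀.
PNS = 0.561 − 0.312 = 0.249

PNS ≈ 0.249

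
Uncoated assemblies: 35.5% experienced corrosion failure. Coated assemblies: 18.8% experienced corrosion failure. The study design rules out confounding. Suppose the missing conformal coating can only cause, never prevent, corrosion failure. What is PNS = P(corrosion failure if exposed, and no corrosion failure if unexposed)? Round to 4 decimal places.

PNS ≈ 0.1670

p₁ = 0.355, p₀ = 0.188.
Under exogeneity and monotonicity, PNS = p₁ − p₀.
PNS = 0.355 − 0.188 = 0.167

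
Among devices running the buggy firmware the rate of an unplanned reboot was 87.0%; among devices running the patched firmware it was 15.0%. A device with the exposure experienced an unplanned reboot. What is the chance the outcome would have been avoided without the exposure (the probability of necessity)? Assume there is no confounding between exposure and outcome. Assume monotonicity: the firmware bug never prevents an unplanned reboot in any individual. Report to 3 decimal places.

p₁ = 0.87, p₀ = 0.15.
Under exogeneity and monotonicity, PN = (p₁ − p₀) / p₁.
PN = (0.87 − 0.15) / 0.87 = 0.72 / 0.87 ≈ 0.8276

PN ≈ 0.828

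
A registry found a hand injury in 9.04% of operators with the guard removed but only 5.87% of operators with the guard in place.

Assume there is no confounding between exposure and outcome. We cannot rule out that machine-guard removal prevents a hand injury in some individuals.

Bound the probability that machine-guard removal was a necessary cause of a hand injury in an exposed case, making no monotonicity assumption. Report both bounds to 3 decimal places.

0.351 ≤ PN ≤ 1.000

p₁ = 0.0904, p₀ = 0.0587.
Under exogeneity alone the bounds on PN are max{0,(p₁−p₀)/p₁} ≤ PN ≤ min{1,(1−p₀)/p₁}.
  lower = (p₁ − p₀)/p₁ = 0.0317 / 0.0904 ≈ 0.3507
  upper = min{1, (1 − p₀)/p₁} = 0.9413 / 0.0904 ≈ 10.4126 → capped at 1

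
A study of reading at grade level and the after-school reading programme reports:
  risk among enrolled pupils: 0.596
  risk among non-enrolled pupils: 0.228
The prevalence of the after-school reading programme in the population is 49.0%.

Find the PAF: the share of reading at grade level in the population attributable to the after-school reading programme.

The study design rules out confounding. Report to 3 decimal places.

PAF ≈ 0.442

Let p₁ = 0.596, p₀ = 0.228.
Overall risk P(Y=1) = π·p₁ + (1−π)·p₀ = 0.49×0.596 + 0.51×0.228 = 0.40832.
Under exogeneity, PAF = [P(Y=1) − p₀] / P(Y=1).
PAF = (0.40832 − 0.228) / 0.40832 ≈ 0.4416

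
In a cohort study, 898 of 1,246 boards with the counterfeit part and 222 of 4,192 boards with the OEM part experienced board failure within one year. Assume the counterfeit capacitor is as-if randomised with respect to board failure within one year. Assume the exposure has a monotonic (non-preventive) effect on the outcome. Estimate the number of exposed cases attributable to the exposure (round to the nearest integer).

p₁ = P(outcome | exposed) = 898/1246 = 0.72071
p₀ = P(outcome | unexposed) = 222/4192 = 0.052958
PN = (p₁ − p₀)/p₁ = (0.72071 − 0.052958) / 0.72071 ≈ 0.92652.
Attributable cases ≈ PN × (exposed cases) = 0.92652 × 898 ≈ 832.01.

about 832 cases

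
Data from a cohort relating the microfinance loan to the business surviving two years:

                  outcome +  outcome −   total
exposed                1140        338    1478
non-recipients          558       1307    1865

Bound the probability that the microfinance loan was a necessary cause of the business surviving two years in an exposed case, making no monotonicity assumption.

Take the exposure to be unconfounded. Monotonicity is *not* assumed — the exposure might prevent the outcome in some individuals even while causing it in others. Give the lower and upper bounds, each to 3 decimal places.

p₁ = P(outcome | exposed) = 1140/1478 = 0.77131
p₀ = P(outcome | unexposed) = 558/1865 = 0.2992
Under exogeneity alone the bounds on PN are max{0,(p₁−p₀)/p₁} ≤ PN ≤ min{1,(1−p₀)/p₁}.
  lower = (p₁ − p₀)/p₁ = 0.47212 / 0.77131 ≈ 0.6121
  upper = min{1, (1 − p₀)/p₁} = 0.7008 / 0.77131 ≈ 0.9086

0.612 ≤ PN ≤ 0.909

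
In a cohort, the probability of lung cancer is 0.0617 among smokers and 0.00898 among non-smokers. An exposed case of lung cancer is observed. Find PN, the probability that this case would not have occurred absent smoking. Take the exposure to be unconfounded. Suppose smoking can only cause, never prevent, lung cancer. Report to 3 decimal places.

Let p₁ = 0.0617, p₀ = 0.00898.
Under exogeneity and monotonicity, PN = (p₁ − p₀) / p₁.
PN = (0.0617 − 0.00898) / 0.0617 = 0.05272 / 0.0617 ≈ 0.8545

PN ≈ 0.854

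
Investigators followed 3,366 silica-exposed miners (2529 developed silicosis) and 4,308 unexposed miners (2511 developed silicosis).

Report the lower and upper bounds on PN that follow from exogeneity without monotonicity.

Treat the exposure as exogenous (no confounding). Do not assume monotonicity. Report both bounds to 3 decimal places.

p₁ = P(outcome | exposed) = 2529/3366 = 0.75134
p₀ = P(outcome | unexposed) = 2511/4308 = 0.58287
Under exogeneity alone the bounds on PN are max{0,(p₁−p₀)/p₁} ≤ PN ≤ min{1,(1−p₀)/p₁}.
  lower = (p₁ − p₀)/p₁ = 0.16847 / 0.75134 ≈ 0.2242
  upper = min{1, (1 − p₀)/p₁} = 0.41713 / 0.75134 ≈ 0.5552

0.224 ≤ PN ≤ 0.555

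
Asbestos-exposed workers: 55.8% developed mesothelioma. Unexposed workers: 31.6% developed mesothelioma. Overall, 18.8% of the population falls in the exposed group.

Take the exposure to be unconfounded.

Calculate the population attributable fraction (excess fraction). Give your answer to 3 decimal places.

p₁ = 0.558, p₀ = 0.316.
Overall risk P(Y=1) = π·p₁ + (1−π)·p₀ = 0.188×0.558 + 0.812×0.316 = 0.3615.
Under exogeneity, PAF = [P(Y=1) − p₀] / P(Y=1).
PAF = (0.3615 − 0.316) / 0.3615 ≈ 0.1259

PAF ≈ 0.126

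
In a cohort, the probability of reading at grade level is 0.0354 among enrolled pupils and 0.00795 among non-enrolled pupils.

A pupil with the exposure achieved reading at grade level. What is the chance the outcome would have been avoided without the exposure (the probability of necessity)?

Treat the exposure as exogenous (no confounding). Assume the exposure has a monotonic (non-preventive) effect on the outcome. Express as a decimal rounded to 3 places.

Let p₁ = 0.0354, p₀ = 0.00795.
Under exogeneity and monotonicity, PN = (p₁ − p₀) / p₁.
PN = (0.0354 − 0.00795) / 0.0354 = 0.02745 / 0.0354 ≈ 0.7754

PN ≈ 0.775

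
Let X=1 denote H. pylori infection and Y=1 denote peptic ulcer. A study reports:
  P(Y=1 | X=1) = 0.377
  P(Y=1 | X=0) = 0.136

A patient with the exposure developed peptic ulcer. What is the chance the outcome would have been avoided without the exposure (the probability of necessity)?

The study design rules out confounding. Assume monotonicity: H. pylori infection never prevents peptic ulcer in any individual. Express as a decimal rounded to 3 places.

PN ≈ 0.639

Let p₁ = 0.377, p₀ = 0.136.
Under exogeneity and monotonicity, PN = (p₁ − p₀) / p₁.
PN = (0.377 − 0.136) / 0.377 = 0.241 / 0.377 ≈ 0.6393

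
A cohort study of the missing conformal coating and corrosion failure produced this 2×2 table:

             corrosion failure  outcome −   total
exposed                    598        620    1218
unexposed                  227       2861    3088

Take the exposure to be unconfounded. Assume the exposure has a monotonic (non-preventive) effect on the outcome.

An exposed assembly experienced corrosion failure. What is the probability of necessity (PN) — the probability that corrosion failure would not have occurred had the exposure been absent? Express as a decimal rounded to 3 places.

p₁ = P(outcome | exposed) = 598/1218 = 0.49097
p₀ = P(outcome | unexposed) = 227/3088 = 0.07351
Under exogeneity and monotonicity, PN = (p₁ − p₀) / p₁.
PN = (0.49097 − 0.07351) / 0.49097 = 0.41746 / 0.49097 ≈ 0.8503

PN ≈ 0.850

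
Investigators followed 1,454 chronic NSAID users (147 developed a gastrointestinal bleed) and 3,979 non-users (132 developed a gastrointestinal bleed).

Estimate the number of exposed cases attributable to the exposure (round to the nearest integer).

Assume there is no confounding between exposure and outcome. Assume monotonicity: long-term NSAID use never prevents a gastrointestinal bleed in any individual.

p₁ = P(outcome | exposed) = 147/1454 = 0.1011
p₀ = P(outcome | unexposed) = 132/3979 = 0.033174
PN = (p₁ − p₀)/p₁ = (0.1011 − 0.033174) / 0.1011 ≈ 0.67187.
Attributable cases ≈ PN × (exposed cases) = 0.67187 × 147 ≈ 98.76.

about 99 cases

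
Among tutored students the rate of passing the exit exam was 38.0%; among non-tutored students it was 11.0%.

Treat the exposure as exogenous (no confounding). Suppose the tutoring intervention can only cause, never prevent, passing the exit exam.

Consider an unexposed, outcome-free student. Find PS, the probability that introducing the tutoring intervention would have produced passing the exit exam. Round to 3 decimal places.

PS ≈ 0.303

p₁ = 0.38, p₀ = 0.11.
Under exogeneity and monotonicity, PS = (p₁ − p₀) / (1 − p₀).
PS = (0.38 − 0.11) / (1 − 0.11) = 0.27 / 0.89 ≈ 0.3034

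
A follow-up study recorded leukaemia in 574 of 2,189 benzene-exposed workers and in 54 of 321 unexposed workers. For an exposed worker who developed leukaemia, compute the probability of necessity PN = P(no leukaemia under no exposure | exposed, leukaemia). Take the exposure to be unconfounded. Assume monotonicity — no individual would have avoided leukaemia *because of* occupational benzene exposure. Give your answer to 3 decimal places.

PN ≈ 0.358

p₁ = P(outcome | exposed) = 574/2189 = 0.26222
p₀ = P(outcome | unexposed) = 54/321 = 0.16822
Under exogeneity and monotonicity, PN = (p₁ − p₀) / p₁.
PN = (0.26222 − 0.16822) / 0.26222 = 0.093996 / 0.26222 ≈ 0.3585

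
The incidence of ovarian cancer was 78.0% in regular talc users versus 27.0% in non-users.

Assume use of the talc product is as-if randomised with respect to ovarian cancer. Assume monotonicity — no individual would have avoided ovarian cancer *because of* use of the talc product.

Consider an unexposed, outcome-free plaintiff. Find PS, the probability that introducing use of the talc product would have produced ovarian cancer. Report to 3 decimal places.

p₁ = 0.78, p₀ = 0.27.
Under exogeneity and monotonicity, PS = (p₁ − p₀) / (1 − p₀).
PS = (0.78 − 0.27) / (1 − 0.27) = 0.51 / 0.73 ≈ 0.6986

PS ≈ 0.699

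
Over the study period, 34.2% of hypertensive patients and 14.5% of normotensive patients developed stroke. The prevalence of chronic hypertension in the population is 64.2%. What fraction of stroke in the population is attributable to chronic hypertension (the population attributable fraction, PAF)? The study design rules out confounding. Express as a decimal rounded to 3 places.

PAF ≈ 0.466

p₁ = 0.342, p₀ = 0.145.
Overall risk P(Y=1) = π·p₁ + (1−π)·p₀ = 0.642×0.342 + 0.358×0.145 = 0.27147.
Under exogeneity, PAF = [P(Y=1) − p₀] / P(Y=1).
PAF = (0.27147 − 0.145) / 0.27147 ≈ 0.4659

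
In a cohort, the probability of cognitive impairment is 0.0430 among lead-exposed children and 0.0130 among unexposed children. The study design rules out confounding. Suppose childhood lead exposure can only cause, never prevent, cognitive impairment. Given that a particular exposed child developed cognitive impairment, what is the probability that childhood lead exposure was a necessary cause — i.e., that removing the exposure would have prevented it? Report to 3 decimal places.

PN ≈ 0.698

Let p₁ = 0.043, p₀ = 0.013.
Under exogeneity and monotonicity, PN = (p₁ − p₀) / p₁.
PN = (0.043 − 0.013) / 0.043 = 0.03 / 0.043 ≈ 0.6977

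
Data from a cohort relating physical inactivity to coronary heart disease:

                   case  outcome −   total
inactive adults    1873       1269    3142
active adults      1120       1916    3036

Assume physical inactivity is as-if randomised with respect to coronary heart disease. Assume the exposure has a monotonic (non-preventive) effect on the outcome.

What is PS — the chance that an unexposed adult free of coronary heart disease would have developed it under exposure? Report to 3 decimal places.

p₁ = P(outcome | exposed) = 1873/3142 = 0.59612
p₀ = P(outcome | unexposed) = 1120/3036 = 0.36891
Under exogeneity and monotonicity, PS = (p₁ − p₀) / (1 − p₀).
PS = (0.59612 − 0.36891) / (1 − 0.36891) = 0.22721 / 0.63109 ≈ 0.3600

PS ≈ 0.360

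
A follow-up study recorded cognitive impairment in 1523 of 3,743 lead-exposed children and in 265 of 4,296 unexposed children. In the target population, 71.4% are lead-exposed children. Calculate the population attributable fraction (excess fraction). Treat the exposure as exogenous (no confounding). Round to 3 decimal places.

PAF ≈ 0.800

p₁ = P(outcome | exposed) = 1523/3743 = 0.40689
p₀ = P(outcome | unexposed) = 265/4296 = 0.061685
Overall risk P(Y=1) = π·p₁ + (1−π)·p₀ = 0.714×0.40689 + 0.286×0.061685 = 0.30816.
Under exogeneity, PAF = [P(Y=1) − p₀] / P(Y=1).
PAF = (0.30816 − 0.061685) / 0.30816 ≈ 0.7998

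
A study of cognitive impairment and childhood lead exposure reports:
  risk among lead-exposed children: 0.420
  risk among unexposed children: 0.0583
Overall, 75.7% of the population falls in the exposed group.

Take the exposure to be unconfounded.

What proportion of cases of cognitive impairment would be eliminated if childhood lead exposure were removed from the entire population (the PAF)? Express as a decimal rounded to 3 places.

PAF ≈ 0.824

Let p₁ = 0.42, p₀ = 0.0583.
Overall risk P(Y=1) = π·p₁ + (1−π)·p₀ = 0.757×0.42 + 0.243×0.0583 = 0.33211.
Under exogeneity, PAF = [P(Y=1) − p₀] / P(Y=1).
PAF = (0.33211 − 0.0583) / 0.33211 ≈ 0.8245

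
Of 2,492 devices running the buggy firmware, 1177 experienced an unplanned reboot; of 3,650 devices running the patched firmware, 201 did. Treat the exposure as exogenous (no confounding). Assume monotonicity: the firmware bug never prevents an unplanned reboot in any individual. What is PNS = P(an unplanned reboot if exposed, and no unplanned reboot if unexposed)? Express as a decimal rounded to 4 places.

PNS ≈ 0.4172

p₁ = P(outcome | exposed) = 1177/2492 = 0.47231
p₀ = P(outcome | unexposed) = 201/3650 = 0.055068
Under exogeneity and monotonicity, PNS = p₁ − p₀.
PNS = 0.47231 − 0.055068 = 0.41724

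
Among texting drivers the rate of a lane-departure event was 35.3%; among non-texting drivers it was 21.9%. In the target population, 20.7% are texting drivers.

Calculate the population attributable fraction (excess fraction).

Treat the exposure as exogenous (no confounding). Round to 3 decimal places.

PAF ≈ 0.112

p₁ = 0.353, p₀ = 0.219.
Overall risk P(Y=1) = π·p₁ + (1−π)·p₀ = 0.207×0.353 + 0.793×0.219 = 0.24674.
Under exogeneity, PAF = [P(Y=1) − p₀] / P(Y=1).
PAF = (0.24674 − 0.219) / 0.24674 ≈ 0.1124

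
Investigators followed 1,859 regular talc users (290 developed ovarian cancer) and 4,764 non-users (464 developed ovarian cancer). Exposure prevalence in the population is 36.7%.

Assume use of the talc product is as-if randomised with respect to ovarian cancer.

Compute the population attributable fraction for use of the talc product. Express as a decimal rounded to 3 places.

PAF ≈ 0.181

p₁ = P(outcome | exposed) = 290/1859 = 0.156
p₀ = P(outcome | unexposed) = 464/4764 = 0.097397
Overall risk P(Y=1) = π·p₁ + (1−π)·p₀ = 0.367×0.156 + 0.633×0.097397 = 0.1189.
Under exogeneity, PAF = [P(Y=1) − p₀] / P(Y=1).
PAF = (0.1189 − 0.097397) / 0.1189 ≈ 0.1809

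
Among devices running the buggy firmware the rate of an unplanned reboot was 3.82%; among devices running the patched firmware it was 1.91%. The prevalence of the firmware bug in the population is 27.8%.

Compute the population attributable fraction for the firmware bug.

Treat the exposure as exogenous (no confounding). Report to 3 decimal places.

p₁ = 0.0382, p₀ = 0.0191.
Overall risk P(Y=1) = π·p₁ + (1−π)·p₀ = 0.278×0.0382 + 0.722×0.0191 = 0.02441.
Under exogeneity, PAF = [P(Y=1) − p₀] / P(Y=1).
PAF = (0.02441 − 0.0191) / 0.02441 ≈ 0.2175

PAF ≈ 0.218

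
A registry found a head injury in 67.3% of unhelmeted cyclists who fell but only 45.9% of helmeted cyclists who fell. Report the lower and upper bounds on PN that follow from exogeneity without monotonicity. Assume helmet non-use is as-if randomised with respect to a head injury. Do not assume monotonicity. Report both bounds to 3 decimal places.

0.318 ≤ PN ≤ 0.804

p₁ = 0.673, p₀ = 0.459.
Under exogeneity alone the bounds on PN are max{0,(p₁−p₀)/p₁} ≤ PN ≤ min{1,(1−p₀)/p₁}.
  lower = (p₁ − p₀)/p₁ = 0.214 / 0.673 ≈ 0.3180
  upper = min{1, (1 − p₀)/p₁} = 0.541 / 0.673 ≈ 0.8039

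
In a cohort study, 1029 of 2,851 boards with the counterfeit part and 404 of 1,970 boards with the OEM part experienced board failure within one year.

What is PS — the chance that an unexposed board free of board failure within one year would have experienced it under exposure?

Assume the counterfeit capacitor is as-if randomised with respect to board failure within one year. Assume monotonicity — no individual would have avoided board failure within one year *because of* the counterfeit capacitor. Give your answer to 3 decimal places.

p₁ = P(outcome | exposed) = 1029/2851 = 0.36093
p₀ = P(outcome | unexposed) = 404/1970 = 0.20508
Under exogeneity and monotonicity, PS = (p₁ − p₀) / (1 − p₀).
PS = (0.36093 − 0.20508) / (1 − 0.20508) = 0.15585 / 0.79492 ≈ 0.1961

PS ≈ 0.196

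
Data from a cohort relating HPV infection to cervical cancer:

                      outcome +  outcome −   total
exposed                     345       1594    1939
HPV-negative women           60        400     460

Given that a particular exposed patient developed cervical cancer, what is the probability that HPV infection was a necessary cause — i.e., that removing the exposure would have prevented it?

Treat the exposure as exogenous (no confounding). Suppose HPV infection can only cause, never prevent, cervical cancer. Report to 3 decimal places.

p₁ = P(outcome | exposed) = 345/1939 = 0.17793
p₀ = P(outcome | unexposed) = 60/460 = 0.13043
Under exogeneity and monotonicity, PN = (p₁ − p₀)/p₁.
PN = (0.17793 − 0.13043) / 0.17793 ≈ 0.2669

PN ≈ 0.267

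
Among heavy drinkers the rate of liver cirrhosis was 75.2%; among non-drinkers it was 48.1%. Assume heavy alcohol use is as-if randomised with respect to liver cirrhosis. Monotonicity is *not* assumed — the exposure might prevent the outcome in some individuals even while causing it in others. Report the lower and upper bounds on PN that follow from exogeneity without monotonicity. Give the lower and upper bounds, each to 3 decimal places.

0.360 ≤ PN ≤ 0.690

p₁ = 0.752, p₀ = 0.481.
Under exogeneity alone the bounds on PN are max{0,(p₁−p₀)/p₁} ≤ PN ≤ min{1,(1−p₀)/p₁}.
  lower = (p₁ − p₀)/p₁ = 0.271 / 0.752 ≈ 0.3604
  upper = min{1, (1 − p₀)/p₁} = 0.519 / 0.752 ≈ 0.6902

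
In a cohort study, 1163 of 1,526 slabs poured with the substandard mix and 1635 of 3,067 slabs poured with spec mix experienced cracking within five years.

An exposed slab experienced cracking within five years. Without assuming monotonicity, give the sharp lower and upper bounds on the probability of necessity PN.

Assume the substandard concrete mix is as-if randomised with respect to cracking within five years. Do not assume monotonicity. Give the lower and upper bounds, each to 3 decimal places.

0.301 ≤ PN ≤ 0.613

p₁ = P(outcome | exposed) = 1163/1526 = 0.76212
p₀ = P(outcome | unexposed) = 1635/3067 = 0.53309
Under exogeneity alone the bounds on PN are max{0,(p₁−p₀)/p₁} ≤ PN ≤ min{1,(1−p₀)/p₁}.
  lower = (p₁ − p₀)/p₁ = 0.22903 / 0.76212 ≈ 0.3005
  upper = min{1, (1 − p₀)/p₁} = 0.46691 / 0.76212 ≈ 0.6126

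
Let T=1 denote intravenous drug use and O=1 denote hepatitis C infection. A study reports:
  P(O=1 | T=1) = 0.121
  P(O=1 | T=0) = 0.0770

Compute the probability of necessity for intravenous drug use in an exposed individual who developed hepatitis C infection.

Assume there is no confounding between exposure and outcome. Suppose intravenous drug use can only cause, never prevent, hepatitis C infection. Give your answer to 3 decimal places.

Let p₁ = 0.121, p₀ = 0.077.
Under exogeneity and monotonicity, PN = (p₁ − p₀) / p₁.
PN = (0.121 − 0.077) / 0.121 = 0.044 / 0.121 ≈ 0.3636

PN ≈ 0.364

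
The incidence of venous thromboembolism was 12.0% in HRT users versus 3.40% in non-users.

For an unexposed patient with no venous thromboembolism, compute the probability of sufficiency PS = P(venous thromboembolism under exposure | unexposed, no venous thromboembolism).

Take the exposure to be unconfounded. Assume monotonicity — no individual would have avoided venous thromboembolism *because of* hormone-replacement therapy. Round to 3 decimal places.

p₁ = 0.12, p₀ = 0.034.
Under exogeneity and monotonicity, PS = (p₁ − p₀) / (1 − p₀).
PS = (0.12 − 0.034) / (1 − 0.034) = 0.086 / 0.966 ≈ 0.0890

PS ≈ 0.089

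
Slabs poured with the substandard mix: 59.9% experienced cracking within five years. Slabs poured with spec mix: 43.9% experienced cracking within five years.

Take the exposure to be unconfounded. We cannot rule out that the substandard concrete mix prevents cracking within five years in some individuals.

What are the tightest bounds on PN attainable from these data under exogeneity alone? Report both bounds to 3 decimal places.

0.267 ≤ PN ≤ 0.937

p₁ = 0.599, p₀ = 0.439.
Under exogeneity alone the bounds on PN are max{0,(p₁−p₀)/p₁} ≤ PN ≤ min{1,(1−p₀)/p₁}.
  lower = (p₁ − p₀)/p₁ = 0.16 / 0.599 ≈ 0.2671
  upper = min{1, (1 − p₀)/p₁} = 0.561 / 0.599 ≈ 0.9366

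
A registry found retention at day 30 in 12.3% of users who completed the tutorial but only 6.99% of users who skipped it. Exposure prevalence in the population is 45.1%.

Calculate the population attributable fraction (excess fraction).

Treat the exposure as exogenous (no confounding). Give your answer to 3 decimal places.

PAF ≈ 0.255

p₁ = 0.123, p₀ = 0.0699.
Overall risk P(Y=1) = π·p₁ + (1−π)·p₀ = 0.451×0.123 + 0.549×0.0699 = 0.093848.
Under exogeneity, PAF = [P(Y=1) − p₀] / P(Y=1).
PAF = (0.093848 − 0.0699) / 0.093848 ≈ 0.2552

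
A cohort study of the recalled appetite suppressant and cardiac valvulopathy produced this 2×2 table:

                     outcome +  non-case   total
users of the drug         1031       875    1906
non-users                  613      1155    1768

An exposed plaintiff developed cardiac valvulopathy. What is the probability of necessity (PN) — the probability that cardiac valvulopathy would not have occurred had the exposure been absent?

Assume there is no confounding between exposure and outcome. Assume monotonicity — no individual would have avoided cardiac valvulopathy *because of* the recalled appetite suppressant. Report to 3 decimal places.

PN ≈ 0.359

p₁ = P(outcome | exposed) = 1031/1906 = 0.54092
p₀ = P(outcome | unexposed) = 613/1768 = 0.34672
Under exogeneity and monotonicity, PN = (p₁ − p₀) / p₁.
PN = (0.54092 − 0.34672) / 0.54092 = 0.1942 / 0.54092 ≈ 0.3590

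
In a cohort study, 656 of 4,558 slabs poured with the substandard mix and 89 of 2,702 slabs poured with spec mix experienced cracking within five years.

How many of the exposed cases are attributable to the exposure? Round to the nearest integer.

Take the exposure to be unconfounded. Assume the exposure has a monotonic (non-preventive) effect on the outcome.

about 506 cases

p₁ = P(outcome | exposed) = 656/4558 = 0.14392
p₀ = P(outcome | unexposed) = 89/2702 = 0.032939
PN = (p₁ − p₀)/p₁ = (0.14392 − 0.032939) / 0.14392 ≈ 0.77114.
Attributable cases ≈ PN × (exposed cases) = 0.77114 × 656 ≈ 505.87.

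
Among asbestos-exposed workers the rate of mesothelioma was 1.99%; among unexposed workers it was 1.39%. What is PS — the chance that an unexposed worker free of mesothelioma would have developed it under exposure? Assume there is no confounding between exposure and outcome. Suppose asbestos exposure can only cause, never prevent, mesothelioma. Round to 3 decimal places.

p₁ = 0.0199, p₀ = 0.0139.
Under exogeneity and monotonicity, PS = (p₁ − p₀) / (1 − p₀).
PS = (0.0199 − 0.0139) / (1 − 0.0139) = 0.006 / 0.9861 ≈ 0.0061

PS ≈ 0.006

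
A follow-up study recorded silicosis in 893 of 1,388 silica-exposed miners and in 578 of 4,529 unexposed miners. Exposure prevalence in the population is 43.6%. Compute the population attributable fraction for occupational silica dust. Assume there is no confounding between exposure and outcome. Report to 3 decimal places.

p₁ = P(outcome | exposed) = 893/1388 = 0.64337
p₀ = P(outcome | unexposed) = 578/4529 = 0.12762
Overall risk P(Y=1) = π·p₁ + (1−π)·p₀ = 0.436×0.64337 + 0.564×0.12762 = 0.35249.
Under exogeneity, PAF = [P(Y=1) − p₀] / P(Y=1).
PAF = (0.35249 − 0.12762) / 0.35249 ≈ 0.6379

PAF ≈ 0.638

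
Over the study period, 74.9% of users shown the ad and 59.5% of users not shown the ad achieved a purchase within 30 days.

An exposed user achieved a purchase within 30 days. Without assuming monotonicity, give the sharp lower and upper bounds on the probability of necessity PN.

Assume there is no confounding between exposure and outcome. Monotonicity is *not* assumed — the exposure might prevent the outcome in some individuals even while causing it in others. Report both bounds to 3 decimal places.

0.206 ≤ PN ≤ 0.541

p₁ = 0.749, p₀ = 0.595.
Under exogeneity alone the bounds on PN are max{0,(p₁−p₀)/p₁} ≤ PN ≤ min{1,(1−p₀)/p₁}.
  lower = (p₁ − p₀)/p₁ = 0.154 / 0.749 ≈ 0.2056
  upper = min{1, (1 − p₀)/p₁} = 0.405 / 0.749 ≈ 0.5407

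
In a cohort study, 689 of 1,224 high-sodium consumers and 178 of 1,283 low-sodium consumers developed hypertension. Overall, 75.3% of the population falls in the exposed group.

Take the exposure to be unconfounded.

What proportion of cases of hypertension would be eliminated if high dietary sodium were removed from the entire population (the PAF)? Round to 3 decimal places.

p₁ = P(outcome | exposed) = 689/1224 = 0.56291
p₀ = P(outcome | unexposed) = 178/1283 = 0.13874
Overall risk P(Y=1) = π·p₁ + (1−π)·p₀ = 0.753×0.56291 + 0.247×0.13874 = 0.45814.
Under exogeneity, PAF = [P(Y=1) − p₀] / P(Y=1).
PAF = (0.45814 − 0.13874) / 0.45814 ≈ 0.6972

PAF ≈ 0.697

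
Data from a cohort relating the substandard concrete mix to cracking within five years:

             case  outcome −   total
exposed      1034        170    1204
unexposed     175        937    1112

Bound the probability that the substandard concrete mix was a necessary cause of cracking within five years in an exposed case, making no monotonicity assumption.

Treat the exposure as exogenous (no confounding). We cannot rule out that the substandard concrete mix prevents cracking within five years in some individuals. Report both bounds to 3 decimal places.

0.817 ≤ PN ≤ 0.981

p₁ = P(outcome | exposed) = 1034/1204 = 0.8588
p₀ = P(outcome | unexposed) = 175/1112 = 0.15737
Under exogeneity alone the bounds on PN are max{0,(p₁−p₀)/p₁} ≤ PN ≤ min{1,(1−p₀)/p₁}.
  lower = (p₁ − p₀)/p₁ = 0.70143 / 0.8588 ≈ 0.8168
  upper = min{1, (1 − p₀)/p₁} = 0.84263 / 0.8588 ≈ 0.9812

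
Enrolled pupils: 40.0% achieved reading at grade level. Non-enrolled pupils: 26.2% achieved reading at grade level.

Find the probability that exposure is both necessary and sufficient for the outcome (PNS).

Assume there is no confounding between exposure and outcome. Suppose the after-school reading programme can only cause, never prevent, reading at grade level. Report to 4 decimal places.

p₁ = 0.4, p₀ = 0.262.
Under exogeneity and monotonicity, PNS = p₁ − p₀.
PNS = 0.4 − 0.262 = 0.138

PNS ≈ 0.1380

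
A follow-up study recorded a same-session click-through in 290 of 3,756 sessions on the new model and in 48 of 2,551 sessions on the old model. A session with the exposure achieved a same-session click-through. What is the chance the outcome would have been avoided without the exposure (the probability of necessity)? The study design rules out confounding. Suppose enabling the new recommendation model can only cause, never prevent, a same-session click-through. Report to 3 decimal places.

p₁ = P(outcome | exposed) = 290/3756 = 0.07721
p₀ = P(outcome | unexposed) = 48/2551 = 0.018816
Under exogeneity and monotonicity, PN = (p₁ − p₀) / p₁.
PN = (0.07721 − 0.018816) / 0.07721 = 0.058394 / 0.07721 ≈ 0.7563

PN ≈ 0.756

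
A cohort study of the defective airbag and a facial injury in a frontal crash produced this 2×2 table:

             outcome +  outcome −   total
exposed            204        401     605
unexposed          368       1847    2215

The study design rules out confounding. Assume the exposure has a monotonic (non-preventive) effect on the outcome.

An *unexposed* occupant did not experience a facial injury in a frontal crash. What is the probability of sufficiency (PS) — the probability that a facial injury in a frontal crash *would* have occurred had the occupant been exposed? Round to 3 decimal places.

p₁ = P(outcome | exposed) = 204/605 = 0.33719
p₀ = P(outcome | unexposed) = 368/2215 = 0.16614
Under exogeneity and monotonicity, PS = (p₁ − p₀)/(1 − p₀).
PS = (0.33719 − 0.16614) / 0.83386 ≈ 0.2051

PS ≈ 0.205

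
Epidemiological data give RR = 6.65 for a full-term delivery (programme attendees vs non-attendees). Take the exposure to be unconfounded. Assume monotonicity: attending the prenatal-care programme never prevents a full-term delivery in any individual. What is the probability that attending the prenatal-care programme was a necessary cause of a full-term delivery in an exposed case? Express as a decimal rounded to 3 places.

Under exogeneity and monotonicity, PN = (RR − 1) / RR = 1 − 1/RR.
PN = (6.65 − 1) / 6.65 = 5.65 / 6.65 ≈ 0.8496

PN ≈ 0.850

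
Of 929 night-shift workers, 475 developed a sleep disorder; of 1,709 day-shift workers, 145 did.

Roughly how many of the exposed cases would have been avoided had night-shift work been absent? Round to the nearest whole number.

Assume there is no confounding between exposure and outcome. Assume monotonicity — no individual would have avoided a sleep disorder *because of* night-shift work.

p₁ = P(outcome | exposed) = 475/929 = 0.5113
p₀ = P(outcome | unexposed) = 145/1709 = 0.084845
PN = (p₁ − p₀)/p₁ = (0.5113 − 0.084845) / 0.5113 ≈ 0.83406.
Attributable cases ≈ PN × (exposed cases) = 0.83406 × 475 ≈ 396.18.

about 396 cases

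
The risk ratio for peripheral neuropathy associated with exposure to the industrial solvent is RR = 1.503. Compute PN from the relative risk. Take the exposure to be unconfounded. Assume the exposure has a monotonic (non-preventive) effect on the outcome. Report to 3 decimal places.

Under exogeneity and monotonicity, PN = (RR − 1) / RR = 1 − 1/RR.
PN = (1.503 − 1) / 1.503 = 0.503 / 1.503 ≈ 0.3347

PN ≈ 0.335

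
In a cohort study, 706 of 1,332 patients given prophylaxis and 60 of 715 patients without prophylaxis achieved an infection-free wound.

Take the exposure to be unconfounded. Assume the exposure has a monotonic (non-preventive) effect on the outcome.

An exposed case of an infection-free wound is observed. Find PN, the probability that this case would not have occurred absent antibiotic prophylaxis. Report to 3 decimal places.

p₁ = P(outcome | exposed) = 706/1332 = 0.53003
p₀ = P(outcome | unexposed) = 60/715 = 0.083916
Under exogeneity and monotonicity, PN = (p₁ − p₀) / p₁.
PN = (0.53003 − 0.083916) / 0.53003 = 0.44611 / 0.53003 ≈ 0.8417

PN ≈ 0.842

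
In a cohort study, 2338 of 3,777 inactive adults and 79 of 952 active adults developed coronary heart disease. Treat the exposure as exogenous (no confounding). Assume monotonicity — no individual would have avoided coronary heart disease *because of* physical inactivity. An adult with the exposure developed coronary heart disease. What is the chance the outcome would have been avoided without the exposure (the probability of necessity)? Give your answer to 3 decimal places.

p₁ = P(outcome | exposed) = 2338/3777 = 0.61901
p₀ = P(outcome | unexposed) = 79/952 = 0.082983
Under exogeneity and monotonicity, PN = (p₁ − p₀) / p₁.
PN = (0.61901 − 0.082983) / 0.61901 = 0.53603 / 0.61901 ≈ 0.8659

PN ≈ 0.866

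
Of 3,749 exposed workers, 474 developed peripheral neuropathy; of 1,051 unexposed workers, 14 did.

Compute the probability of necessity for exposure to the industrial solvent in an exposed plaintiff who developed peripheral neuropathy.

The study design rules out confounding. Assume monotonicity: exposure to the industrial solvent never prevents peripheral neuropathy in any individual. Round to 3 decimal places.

PN ≈ 0.895

p₁ = P(outcome | exposed) = 474/3749 = 0.12643
p₀ = P(outcome | unexposed) = 14/1051 = 0.013321
Under exogeneity and monotonicity, PN = (p₁ − p₀) / p₁.
PN = (0.12643 − 0.013321) / 0.12643 = 0.11311 / 0.12643 ≈ 0.8946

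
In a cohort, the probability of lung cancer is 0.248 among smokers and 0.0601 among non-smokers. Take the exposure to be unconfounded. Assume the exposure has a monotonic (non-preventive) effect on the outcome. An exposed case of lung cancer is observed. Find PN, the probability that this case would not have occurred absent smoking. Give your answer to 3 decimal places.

PN ≈ 0.758

Let p₁ = 0.248, p₀ = 0.0601.
Under exogeneity and monotonicity, PN = (p₁ − p₀) / p₁.
PN = (0.248 − 0.0601) / 0.248 = 0.1879 / 0.248 ≈ 0.7577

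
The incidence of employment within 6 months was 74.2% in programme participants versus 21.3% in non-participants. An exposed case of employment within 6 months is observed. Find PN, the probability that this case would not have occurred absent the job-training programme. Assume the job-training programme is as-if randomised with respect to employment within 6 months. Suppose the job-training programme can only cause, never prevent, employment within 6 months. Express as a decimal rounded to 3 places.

PN ≈ 0.713

p₁ = 0.742, p₀ = 0.213.
Under exogeneity and monotonicity, PN = (p₁ − p₀) / p₁.
PN = (0.742 − 0.213) / 0.742 = 0.529 / 0.742 ≈ 0.7129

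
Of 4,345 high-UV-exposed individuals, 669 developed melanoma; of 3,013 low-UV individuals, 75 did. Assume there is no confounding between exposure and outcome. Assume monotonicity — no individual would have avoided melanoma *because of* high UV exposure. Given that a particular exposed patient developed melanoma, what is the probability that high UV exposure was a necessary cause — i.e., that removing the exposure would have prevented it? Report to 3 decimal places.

PN ≈ 0.838

p₁ = P(outcome | exposed) = 669/4345 = 0.15397
p₀ = P(outcome | unexposed) = 75/3013 = 0.024892
Under exogeneity and monotonicity, PN = (p₁ − p₀) / p₁.
PN = (0.15397 − 0.024892) / 0.15397 = 0.12908 / 0.15397 ≈ 0.8383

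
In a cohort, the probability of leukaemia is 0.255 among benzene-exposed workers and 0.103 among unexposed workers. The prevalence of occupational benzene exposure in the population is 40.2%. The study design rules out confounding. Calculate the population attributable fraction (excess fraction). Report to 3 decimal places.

PAF ≈ 0.372

Let p₁ = 0.255, p₀ = 0.103.
Overall risk P(Y=1) = π·p₁ + (1−π)·p₀ = 0.402×0.255 + 0.598×0.103 = 0.1641.
Under exogeneity, PAF = [P(Y=1) − p₀] / P(Y=1).
PAF = (0.1641 − 0.103) / 0.1641 ≈ 0.3723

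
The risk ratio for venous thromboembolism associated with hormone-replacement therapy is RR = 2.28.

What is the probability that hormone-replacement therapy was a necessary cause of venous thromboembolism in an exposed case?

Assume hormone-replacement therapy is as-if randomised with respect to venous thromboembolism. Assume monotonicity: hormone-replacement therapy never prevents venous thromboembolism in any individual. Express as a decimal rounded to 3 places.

PN ≈ 0.561

Under exogeneity and monotonicity, PN = (RR − 1) / RR = 1 − 1/RR.
PN = (2.28 − 1) / 2.28 = 1.28 / 2.28 ≈ 0.5614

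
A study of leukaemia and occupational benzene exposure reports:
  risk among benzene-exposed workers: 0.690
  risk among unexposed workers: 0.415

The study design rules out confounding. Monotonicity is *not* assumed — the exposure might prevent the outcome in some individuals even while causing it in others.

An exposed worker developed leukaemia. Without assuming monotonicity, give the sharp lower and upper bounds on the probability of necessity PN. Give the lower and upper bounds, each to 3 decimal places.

Let p₁ = 0.69, p₀ = 0.415.
Under exogeneity alone the bounds on PN are max{0,(p₁−p₀)/p₁} ≤ PN ≤ min{1,(1−p₀)/p₁}.
  lower = (p₁ − p₀)/p₁ = 0.275 / 0.69 ≈ 0.3986
  upper = min{1, (1 − p₀)/p₁} = 0.585 / 0.69 ≈ 0.8478

0.399 ≤ PN ≤ 0.848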